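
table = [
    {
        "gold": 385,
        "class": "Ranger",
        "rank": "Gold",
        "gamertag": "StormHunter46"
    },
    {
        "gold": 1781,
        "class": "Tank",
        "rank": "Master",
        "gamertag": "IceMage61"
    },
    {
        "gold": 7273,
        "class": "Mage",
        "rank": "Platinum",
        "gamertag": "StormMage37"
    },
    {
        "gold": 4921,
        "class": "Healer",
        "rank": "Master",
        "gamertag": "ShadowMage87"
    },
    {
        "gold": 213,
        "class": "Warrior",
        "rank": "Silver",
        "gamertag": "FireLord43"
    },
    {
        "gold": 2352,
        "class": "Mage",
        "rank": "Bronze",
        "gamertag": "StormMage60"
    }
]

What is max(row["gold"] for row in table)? 7273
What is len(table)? 6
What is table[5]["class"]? "Mage"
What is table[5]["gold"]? 2352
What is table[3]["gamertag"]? "ShadowMage87"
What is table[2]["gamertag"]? "StormMage37"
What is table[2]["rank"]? "Platinum"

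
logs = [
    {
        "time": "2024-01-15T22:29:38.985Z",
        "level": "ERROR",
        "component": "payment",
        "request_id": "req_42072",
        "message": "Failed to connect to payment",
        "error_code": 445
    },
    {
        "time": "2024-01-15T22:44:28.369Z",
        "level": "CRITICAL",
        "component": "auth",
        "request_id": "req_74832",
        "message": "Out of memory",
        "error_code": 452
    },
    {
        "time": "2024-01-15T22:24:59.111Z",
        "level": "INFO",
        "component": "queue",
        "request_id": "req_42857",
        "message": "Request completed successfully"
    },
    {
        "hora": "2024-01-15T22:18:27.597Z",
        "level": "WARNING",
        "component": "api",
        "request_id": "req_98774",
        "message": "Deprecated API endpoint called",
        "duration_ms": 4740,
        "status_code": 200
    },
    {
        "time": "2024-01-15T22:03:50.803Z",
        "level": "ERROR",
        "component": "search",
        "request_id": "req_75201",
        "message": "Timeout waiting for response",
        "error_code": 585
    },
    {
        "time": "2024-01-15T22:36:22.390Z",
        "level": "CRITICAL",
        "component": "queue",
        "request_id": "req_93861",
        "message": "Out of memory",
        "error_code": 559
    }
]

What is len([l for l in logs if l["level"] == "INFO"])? 1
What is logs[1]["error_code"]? 452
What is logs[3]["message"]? "Deprecated API endpoint called"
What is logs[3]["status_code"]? 200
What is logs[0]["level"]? "ERROR"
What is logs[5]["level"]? "CRITICAL"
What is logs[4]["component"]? "search"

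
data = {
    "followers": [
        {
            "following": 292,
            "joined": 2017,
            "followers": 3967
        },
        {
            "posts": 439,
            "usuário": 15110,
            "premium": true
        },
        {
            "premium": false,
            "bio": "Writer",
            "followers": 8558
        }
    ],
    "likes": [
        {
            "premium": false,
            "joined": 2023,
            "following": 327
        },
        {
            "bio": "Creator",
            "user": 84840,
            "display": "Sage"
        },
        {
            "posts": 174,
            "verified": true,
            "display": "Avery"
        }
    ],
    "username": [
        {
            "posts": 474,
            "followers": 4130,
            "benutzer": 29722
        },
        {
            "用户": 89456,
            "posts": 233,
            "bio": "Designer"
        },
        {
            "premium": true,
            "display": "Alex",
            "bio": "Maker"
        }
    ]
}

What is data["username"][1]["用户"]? 89456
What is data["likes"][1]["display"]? "Sage"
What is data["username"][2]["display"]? "Alex"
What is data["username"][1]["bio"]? "Designer"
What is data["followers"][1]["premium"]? True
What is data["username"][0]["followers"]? 4130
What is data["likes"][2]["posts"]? 174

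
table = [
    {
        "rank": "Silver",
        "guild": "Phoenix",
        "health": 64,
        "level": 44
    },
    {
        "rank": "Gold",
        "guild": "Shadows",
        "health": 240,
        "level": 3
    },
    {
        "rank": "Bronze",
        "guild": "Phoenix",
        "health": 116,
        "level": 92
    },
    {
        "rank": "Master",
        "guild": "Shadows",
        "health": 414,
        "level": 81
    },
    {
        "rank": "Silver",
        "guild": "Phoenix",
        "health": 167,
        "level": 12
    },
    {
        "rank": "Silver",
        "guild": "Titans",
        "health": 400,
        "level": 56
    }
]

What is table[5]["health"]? 400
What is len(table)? 6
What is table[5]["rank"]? "Silver"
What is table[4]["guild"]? "Phoenix"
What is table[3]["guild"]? "Shadows"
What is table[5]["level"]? 56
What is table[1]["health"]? 240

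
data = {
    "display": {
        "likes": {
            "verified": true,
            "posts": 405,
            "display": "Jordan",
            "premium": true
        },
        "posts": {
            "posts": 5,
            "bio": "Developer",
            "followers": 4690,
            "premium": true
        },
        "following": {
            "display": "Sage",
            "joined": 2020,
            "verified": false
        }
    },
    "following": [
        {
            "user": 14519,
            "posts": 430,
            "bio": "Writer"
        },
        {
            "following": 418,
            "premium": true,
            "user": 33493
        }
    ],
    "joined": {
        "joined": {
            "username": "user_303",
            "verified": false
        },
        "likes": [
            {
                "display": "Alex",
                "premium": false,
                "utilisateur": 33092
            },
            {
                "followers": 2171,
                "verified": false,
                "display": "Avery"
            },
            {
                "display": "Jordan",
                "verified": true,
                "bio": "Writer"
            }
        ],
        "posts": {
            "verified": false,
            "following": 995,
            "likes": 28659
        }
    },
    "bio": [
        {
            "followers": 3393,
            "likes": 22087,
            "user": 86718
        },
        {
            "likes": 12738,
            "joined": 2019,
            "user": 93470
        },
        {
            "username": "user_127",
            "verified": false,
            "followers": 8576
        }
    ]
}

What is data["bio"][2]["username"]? "user_127"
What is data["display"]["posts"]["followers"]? 4690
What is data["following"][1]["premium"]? True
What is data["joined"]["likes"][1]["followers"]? 2171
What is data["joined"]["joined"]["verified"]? False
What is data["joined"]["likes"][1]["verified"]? False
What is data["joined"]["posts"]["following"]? 995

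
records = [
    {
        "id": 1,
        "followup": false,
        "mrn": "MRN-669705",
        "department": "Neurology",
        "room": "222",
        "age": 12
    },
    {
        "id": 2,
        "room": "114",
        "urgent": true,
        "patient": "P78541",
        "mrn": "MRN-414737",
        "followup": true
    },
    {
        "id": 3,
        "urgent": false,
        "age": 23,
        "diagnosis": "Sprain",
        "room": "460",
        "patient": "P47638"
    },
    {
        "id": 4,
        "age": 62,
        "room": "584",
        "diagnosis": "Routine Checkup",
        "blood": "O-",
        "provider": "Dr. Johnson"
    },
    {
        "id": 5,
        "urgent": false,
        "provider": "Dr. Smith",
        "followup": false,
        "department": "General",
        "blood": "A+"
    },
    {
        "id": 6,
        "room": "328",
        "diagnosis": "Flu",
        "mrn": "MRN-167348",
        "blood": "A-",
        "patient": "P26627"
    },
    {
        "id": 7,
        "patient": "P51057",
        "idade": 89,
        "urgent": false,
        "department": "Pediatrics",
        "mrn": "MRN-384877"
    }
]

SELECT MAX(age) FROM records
62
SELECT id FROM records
[1, 2, 3, 4, 5, 6, 7]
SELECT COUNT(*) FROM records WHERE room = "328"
1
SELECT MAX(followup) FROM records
True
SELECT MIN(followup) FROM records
False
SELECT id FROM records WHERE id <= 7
[1, 2, 3, 4, 5, 6, 7]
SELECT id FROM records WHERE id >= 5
[5, 6, 7]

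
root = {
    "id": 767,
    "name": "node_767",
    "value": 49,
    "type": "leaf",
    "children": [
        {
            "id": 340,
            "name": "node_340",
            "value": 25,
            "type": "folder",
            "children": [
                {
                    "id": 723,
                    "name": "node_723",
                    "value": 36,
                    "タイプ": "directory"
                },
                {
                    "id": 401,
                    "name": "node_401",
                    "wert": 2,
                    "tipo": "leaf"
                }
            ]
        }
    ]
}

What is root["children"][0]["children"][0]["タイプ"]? "directory"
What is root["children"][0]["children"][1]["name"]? "node_401"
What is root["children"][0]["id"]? 340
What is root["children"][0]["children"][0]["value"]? 36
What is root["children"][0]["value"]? 25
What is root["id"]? 767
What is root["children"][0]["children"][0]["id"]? 723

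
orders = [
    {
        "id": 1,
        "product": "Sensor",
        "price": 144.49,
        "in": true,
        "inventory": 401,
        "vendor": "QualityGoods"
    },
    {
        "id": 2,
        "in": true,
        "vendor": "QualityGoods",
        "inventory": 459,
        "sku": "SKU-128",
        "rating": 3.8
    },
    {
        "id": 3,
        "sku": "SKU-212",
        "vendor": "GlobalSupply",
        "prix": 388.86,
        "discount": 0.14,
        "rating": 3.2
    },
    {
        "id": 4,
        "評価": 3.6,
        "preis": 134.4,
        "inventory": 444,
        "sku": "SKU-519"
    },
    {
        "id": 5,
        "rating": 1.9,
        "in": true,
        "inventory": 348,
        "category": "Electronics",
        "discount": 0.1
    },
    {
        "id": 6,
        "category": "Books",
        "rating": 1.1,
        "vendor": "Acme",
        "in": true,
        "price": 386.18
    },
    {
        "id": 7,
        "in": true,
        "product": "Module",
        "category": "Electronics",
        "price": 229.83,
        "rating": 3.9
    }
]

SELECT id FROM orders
[1, 2, 3, 4, 5, 6, 7]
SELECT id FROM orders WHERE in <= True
[1, 2, 5, 6, 7]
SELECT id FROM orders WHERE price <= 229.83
[1, 7]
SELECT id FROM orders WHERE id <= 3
[1, 2, 3]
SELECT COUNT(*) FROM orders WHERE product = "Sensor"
1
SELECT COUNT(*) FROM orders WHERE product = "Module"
1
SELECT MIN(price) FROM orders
144.49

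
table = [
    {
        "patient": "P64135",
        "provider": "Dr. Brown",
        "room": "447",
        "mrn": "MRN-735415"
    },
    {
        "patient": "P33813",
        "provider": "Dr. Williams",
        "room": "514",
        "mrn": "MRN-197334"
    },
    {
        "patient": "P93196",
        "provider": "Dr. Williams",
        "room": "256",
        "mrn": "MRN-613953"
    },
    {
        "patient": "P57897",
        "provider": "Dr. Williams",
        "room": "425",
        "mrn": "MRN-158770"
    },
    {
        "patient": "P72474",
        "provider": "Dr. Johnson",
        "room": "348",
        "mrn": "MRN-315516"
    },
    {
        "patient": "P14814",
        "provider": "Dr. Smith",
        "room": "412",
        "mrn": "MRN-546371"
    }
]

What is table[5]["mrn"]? "MRN-546371"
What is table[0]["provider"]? "Dr. Brown"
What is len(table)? 6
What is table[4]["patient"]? "P72474"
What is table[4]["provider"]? "Dr. Johnson"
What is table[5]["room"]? "412"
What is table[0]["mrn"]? "MRN-735415"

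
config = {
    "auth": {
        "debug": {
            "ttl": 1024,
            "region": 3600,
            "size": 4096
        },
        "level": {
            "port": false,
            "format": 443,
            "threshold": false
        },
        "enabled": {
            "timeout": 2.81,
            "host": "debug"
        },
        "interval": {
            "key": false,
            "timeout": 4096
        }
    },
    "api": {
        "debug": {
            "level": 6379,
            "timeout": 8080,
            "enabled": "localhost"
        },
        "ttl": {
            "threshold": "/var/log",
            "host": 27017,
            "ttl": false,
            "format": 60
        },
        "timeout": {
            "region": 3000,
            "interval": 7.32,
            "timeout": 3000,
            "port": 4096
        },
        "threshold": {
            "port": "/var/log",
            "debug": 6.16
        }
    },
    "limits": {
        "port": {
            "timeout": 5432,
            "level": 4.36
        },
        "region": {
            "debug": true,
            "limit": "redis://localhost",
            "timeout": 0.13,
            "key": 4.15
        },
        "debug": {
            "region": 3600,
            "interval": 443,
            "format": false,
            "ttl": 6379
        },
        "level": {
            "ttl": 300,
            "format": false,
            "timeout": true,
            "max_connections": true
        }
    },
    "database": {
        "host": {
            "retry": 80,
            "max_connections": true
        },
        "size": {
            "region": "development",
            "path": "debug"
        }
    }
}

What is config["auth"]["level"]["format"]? 443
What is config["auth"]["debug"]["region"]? 3600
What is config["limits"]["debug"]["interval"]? 443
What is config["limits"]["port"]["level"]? 4.36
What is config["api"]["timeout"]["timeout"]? 3000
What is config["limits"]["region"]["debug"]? True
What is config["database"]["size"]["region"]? "development"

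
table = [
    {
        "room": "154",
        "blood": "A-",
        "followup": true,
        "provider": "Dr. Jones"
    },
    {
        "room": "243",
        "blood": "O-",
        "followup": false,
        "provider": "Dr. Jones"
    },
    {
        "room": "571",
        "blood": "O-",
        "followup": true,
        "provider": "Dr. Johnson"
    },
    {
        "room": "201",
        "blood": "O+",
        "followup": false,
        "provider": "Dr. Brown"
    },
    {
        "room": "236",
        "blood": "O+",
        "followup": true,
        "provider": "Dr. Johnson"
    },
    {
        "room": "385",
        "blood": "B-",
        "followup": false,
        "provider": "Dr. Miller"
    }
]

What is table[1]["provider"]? "Dr. Jones"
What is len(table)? 6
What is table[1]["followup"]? False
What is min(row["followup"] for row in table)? False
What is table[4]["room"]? "236"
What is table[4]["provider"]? "Dr. Johnson"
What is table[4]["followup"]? True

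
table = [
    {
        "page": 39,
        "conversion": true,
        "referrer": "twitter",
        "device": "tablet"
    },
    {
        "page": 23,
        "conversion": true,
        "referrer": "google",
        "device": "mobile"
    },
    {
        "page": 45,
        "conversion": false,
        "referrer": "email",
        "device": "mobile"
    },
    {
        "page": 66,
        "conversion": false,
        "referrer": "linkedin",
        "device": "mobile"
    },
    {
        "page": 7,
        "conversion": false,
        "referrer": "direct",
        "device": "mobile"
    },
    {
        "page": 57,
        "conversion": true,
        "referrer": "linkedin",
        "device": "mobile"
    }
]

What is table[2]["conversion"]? False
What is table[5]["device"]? "mobile"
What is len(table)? 6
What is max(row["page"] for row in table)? 66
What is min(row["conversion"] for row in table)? False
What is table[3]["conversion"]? False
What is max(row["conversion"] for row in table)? True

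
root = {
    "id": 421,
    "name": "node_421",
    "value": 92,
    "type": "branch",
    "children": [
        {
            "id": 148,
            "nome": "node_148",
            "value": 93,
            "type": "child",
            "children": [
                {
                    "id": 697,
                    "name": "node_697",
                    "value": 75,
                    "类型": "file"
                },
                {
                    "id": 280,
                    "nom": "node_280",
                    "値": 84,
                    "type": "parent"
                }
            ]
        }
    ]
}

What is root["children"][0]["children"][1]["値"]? 84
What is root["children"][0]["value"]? 93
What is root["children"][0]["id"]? 148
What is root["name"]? "node_421"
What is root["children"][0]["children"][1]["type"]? "parent"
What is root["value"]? 92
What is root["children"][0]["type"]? "child"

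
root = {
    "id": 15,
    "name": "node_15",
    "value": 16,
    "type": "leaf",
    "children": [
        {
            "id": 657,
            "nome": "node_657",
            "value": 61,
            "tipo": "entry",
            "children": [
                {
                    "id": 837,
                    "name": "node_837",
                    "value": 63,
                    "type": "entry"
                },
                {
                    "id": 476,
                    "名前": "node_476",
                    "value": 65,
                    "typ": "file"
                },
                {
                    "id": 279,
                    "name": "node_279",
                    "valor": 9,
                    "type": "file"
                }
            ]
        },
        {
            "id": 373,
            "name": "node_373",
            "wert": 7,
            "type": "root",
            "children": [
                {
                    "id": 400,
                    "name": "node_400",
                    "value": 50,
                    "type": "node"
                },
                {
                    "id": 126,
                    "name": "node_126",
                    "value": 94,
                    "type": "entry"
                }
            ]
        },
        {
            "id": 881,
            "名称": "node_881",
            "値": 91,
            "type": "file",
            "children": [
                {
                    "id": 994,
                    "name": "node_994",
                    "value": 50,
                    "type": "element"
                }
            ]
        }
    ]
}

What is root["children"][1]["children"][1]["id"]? 126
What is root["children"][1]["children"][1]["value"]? 94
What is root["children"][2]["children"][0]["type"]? "element"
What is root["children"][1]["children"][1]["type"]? "entry"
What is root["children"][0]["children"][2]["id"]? 279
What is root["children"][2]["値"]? 91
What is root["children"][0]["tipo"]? "entry"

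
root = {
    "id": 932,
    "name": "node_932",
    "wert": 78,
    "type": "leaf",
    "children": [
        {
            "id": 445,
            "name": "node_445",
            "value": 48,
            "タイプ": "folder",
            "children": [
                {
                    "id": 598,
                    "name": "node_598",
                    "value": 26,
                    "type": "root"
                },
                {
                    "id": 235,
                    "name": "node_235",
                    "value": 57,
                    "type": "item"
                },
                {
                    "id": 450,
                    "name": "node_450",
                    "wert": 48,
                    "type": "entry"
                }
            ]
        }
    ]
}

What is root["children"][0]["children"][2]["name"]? "node_450"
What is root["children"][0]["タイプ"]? "folder"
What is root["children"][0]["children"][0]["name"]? "node_598"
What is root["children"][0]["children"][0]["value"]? 26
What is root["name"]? "node_932"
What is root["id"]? 932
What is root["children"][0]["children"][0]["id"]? 598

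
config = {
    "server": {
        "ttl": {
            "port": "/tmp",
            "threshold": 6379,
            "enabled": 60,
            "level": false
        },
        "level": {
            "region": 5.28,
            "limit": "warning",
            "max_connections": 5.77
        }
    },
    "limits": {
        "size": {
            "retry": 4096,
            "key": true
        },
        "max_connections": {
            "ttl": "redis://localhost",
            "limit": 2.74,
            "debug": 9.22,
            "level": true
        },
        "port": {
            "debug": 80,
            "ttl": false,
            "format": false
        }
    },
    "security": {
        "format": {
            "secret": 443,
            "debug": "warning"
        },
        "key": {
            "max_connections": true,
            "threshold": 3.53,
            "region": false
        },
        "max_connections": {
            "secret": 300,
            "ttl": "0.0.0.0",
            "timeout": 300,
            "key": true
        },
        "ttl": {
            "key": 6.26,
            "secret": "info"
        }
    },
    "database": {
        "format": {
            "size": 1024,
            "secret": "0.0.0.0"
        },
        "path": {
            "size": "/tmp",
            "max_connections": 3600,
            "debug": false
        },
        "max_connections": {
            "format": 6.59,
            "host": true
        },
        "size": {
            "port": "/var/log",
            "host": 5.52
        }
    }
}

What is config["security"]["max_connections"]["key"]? True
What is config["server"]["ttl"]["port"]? "/tmp"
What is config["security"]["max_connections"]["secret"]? 300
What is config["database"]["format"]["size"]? 1024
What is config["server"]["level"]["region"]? 5.28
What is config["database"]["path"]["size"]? "/tmp"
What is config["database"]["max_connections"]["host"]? True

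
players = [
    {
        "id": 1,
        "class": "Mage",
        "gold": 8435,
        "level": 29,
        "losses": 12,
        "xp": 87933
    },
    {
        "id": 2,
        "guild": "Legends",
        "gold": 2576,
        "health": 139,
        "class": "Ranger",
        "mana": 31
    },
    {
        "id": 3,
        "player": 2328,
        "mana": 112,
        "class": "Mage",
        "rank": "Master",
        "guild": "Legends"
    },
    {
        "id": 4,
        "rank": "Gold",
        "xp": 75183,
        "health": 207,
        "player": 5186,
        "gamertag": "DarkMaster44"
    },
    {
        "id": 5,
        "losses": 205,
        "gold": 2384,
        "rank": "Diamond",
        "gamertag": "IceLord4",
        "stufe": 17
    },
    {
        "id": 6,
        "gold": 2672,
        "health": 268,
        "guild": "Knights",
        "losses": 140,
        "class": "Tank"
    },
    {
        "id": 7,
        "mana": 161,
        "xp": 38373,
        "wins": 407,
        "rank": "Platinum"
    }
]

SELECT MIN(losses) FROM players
12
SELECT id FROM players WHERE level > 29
[]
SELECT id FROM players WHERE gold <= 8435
[1, 2, 5, 6]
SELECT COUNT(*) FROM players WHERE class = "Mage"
2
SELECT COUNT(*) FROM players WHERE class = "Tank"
1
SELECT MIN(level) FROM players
29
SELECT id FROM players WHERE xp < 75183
[7]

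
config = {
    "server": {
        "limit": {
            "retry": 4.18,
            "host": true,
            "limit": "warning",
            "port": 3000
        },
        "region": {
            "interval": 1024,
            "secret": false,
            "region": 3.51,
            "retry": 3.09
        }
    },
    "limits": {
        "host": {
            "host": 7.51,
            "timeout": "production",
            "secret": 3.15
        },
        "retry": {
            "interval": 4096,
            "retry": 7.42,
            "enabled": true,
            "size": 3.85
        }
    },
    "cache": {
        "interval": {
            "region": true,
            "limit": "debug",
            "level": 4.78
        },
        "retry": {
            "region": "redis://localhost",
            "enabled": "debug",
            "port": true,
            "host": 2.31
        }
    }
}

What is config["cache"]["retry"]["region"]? "redis://localhost"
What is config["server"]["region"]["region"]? 3.51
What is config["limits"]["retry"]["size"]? 3.85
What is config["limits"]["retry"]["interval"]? 4096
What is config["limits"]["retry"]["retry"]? 7.42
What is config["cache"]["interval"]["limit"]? "debug"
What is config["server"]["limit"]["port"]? 3000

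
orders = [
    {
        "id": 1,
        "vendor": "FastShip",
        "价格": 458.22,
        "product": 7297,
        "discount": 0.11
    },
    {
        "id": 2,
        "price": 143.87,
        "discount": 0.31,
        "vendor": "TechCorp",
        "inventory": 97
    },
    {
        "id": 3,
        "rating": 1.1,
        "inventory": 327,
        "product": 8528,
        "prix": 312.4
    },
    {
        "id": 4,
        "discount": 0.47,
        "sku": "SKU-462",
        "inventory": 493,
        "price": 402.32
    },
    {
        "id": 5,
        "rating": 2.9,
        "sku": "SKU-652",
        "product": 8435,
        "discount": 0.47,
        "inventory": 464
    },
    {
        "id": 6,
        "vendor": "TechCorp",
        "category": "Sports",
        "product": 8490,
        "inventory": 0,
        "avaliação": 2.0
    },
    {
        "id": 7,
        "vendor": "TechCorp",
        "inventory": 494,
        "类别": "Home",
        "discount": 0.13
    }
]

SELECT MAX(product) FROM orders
8528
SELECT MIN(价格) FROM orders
458.22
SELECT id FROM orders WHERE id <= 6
[1, 2, 3, 4, 5, 6]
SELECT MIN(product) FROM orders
7297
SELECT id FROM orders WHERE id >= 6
[6, 7]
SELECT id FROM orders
[1, 2, 3, 4, 5, 6, 7]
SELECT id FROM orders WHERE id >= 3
[3, 4, 5, 6, 7]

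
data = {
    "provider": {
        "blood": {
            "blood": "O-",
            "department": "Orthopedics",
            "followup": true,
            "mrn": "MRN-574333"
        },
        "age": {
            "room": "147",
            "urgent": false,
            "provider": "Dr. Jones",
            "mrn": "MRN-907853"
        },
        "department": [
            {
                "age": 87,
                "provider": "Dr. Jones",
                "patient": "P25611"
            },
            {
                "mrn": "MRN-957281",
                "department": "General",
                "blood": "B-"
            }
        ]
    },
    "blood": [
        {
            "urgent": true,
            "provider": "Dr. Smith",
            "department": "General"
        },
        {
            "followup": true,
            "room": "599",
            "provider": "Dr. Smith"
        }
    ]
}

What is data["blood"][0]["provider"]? "Dr. Smith"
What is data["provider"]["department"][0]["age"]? 87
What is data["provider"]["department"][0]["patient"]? "P25611"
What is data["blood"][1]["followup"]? True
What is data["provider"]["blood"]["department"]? "Orthopedics"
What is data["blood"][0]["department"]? "General"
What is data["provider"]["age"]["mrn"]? "MRN-907853"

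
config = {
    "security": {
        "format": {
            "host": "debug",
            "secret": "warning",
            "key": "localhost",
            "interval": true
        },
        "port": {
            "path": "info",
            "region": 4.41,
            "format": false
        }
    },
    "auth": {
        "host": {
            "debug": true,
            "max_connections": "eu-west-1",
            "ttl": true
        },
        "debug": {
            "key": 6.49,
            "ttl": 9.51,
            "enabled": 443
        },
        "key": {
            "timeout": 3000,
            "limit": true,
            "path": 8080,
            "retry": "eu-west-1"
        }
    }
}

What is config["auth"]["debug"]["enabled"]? 443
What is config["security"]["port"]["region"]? 4.41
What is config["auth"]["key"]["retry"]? "eu-west-1"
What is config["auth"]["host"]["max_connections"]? "eu-west-1"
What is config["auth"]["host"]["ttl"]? True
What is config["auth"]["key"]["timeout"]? 3000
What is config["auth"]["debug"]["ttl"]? 9.51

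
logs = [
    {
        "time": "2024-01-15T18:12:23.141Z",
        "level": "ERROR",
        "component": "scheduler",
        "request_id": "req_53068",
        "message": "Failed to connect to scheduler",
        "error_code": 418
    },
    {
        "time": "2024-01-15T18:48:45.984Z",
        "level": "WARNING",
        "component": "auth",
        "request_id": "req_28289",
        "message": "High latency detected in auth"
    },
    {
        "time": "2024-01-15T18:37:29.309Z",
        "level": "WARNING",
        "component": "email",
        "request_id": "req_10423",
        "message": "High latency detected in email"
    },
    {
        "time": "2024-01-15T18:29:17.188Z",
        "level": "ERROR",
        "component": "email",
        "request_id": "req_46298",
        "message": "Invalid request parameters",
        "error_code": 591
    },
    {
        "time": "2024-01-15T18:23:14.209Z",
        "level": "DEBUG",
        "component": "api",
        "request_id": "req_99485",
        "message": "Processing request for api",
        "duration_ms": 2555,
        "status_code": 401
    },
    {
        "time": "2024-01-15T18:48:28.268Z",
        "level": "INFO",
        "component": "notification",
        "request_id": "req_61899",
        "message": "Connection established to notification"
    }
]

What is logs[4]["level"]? "DEBUG"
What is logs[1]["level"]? "WARNING"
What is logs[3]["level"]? "ERROR"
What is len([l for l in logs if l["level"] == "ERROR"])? 2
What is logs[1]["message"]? "High latency detected in auth"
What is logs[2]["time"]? "2024-01-15T18:37:29.309Z"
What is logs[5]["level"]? "INFO"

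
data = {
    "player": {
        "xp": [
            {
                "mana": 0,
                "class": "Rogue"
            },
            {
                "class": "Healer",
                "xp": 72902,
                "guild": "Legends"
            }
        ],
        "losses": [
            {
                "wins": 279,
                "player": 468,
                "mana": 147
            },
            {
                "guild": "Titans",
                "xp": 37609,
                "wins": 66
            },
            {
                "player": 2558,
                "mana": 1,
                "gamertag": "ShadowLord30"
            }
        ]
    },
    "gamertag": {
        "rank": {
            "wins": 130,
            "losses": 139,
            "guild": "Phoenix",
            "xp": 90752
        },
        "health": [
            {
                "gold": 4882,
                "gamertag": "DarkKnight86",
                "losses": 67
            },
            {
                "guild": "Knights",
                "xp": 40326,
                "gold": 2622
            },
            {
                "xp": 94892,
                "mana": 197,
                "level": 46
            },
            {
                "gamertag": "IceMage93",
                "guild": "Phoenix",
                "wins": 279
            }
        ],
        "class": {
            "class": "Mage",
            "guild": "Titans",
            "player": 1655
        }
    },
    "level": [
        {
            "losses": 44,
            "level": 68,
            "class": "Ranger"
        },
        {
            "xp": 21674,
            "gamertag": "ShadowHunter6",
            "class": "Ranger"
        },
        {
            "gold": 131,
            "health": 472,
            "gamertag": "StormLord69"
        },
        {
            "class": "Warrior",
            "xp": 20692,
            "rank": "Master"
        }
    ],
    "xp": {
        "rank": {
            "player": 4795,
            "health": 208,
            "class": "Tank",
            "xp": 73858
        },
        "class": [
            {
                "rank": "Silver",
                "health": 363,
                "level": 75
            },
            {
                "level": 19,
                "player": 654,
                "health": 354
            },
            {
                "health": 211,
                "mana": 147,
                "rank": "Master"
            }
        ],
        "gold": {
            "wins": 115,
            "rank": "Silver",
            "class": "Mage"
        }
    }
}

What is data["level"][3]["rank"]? "Master"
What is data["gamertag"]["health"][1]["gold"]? 2622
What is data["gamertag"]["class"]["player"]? 1655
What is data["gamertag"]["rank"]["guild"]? "Phoenix"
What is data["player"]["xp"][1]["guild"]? "Legends"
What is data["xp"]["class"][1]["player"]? 654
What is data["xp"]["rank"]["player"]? 4795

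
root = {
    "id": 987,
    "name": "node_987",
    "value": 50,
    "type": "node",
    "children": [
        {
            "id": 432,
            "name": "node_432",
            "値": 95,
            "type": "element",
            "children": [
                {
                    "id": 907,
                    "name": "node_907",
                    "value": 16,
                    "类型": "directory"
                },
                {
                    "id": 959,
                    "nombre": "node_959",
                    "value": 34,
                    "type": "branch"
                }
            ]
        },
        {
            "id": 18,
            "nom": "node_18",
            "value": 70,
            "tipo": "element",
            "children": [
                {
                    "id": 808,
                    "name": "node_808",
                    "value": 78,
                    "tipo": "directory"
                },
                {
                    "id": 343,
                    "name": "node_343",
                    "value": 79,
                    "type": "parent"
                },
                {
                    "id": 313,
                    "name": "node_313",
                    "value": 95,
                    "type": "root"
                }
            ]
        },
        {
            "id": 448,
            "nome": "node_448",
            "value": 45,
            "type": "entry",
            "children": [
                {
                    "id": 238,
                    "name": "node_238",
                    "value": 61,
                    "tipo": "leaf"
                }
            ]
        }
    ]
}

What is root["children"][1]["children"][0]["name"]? "node_808"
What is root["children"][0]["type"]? "element"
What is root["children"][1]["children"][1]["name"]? "node_343"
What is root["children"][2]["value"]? 45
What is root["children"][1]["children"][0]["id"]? 808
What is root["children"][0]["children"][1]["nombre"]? "node_959"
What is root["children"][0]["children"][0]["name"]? "node_907"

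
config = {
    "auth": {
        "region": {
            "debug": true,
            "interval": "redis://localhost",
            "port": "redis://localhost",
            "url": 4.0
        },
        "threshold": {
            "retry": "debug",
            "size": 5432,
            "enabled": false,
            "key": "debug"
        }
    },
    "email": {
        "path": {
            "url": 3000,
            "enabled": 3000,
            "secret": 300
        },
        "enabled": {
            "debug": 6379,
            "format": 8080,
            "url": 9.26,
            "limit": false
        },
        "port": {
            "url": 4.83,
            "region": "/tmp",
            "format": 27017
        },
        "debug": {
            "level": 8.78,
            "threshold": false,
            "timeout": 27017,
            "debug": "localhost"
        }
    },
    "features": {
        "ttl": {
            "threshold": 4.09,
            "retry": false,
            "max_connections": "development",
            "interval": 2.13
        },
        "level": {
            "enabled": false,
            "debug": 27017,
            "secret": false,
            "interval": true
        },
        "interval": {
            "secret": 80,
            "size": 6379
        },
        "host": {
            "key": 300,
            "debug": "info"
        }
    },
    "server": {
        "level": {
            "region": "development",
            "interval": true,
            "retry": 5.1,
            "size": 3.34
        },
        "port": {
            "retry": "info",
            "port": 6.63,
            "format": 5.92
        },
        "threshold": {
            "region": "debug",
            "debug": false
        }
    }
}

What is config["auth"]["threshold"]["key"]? "debug"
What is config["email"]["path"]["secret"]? 300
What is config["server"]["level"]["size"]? 3.34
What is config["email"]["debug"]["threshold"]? False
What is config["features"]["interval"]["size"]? 6379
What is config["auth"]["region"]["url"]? 4.0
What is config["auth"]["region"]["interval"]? "redis://localhost"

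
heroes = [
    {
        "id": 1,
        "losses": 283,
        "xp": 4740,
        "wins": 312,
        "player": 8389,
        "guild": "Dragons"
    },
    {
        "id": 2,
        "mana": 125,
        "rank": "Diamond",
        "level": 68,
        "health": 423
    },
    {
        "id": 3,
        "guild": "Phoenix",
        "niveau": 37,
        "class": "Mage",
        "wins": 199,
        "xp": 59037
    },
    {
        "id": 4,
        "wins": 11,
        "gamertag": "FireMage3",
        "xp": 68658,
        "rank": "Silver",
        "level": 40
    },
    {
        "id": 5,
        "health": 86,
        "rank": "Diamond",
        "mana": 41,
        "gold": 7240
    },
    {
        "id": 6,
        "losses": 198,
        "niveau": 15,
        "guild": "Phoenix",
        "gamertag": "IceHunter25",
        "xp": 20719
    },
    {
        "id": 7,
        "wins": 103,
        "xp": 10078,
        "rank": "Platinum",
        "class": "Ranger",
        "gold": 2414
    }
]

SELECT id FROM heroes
[1, 2, 3, 4, 5, 6, 7]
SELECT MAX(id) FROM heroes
7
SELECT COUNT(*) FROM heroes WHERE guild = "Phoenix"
2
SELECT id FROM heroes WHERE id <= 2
[1, 2]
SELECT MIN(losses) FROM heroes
198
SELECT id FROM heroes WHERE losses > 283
[]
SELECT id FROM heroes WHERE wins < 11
[]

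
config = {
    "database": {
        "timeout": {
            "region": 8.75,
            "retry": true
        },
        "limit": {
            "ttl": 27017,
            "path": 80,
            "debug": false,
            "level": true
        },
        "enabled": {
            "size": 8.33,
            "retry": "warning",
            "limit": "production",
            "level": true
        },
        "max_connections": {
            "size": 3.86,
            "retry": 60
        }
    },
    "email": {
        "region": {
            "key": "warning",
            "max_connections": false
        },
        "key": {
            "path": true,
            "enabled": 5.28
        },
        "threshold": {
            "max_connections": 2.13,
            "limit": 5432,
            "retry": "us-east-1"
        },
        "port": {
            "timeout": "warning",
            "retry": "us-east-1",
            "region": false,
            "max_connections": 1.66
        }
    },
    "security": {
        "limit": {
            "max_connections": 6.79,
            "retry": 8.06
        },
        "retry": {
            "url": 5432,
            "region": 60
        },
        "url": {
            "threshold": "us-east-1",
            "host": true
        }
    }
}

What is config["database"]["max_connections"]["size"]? 3.86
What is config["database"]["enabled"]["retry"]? "warning"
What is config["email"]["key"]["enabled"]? 5.28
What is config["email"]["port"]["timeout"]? "warning"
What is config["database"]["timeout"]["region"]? 8.75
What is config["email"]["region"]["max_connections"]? False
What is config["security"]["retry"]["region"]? 60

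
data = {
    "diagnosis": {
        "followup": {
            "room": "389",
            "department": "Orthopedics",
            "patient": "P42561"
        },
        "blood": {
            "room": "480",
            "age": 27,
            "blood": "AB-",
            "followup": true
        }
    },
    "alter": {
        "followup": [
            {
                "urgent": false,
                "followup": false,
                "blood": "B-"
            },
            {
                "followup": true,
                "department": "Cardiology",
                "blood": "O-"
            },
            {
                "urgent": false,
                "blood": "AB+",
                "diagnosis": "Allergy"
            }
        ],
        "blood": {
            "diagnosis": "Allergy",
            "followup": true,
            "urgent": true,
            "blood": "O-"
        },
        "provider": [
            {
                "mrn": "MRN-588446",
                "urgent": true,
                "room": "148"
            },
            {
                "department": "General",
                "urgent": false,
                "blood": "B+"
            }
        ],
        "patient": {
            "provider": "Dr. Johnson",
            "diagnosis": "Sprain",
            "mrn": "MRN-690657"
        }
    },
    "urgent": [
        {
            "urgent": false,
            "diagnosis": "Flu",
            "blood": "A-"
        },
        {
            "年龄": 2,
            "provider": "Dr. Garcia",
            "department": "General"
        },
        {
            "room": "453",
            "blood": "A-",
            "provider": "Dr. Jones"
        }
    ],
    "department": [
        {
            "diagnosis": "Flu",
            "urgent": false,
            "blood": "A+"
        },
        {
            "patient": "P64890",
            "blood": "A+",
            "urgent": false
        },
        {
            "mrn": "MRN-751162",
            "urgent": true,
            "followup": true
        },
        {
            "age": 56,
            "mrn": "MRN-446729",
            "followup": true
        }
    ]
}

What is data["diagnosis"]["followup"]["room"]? "389"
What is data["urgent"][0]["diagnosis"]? "Flu"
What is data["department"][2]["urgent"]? True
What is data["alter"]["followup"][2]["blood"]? "AB+"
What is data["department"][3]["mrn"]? "MRN-446729"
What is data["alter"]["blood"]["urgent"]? True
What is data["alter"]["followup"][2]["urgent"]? False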